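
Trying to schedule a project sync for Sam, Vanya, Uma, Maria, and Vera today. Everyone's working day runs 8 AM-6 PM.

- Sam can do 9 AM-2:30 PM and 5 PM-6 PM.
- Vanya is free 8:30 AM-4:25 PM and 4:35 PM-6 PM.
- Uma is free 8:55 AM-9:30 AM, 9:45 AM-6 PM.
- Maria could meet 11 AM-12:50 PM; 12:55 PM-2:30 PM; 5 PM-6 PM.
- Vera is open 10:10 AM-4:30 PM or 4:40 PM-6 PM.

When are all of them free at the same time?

Sam ∩ Vanya: 09:00-14:30, 17:00-18:00.
Sam ∩ Vanya ∩ Uma: 09:00-09:30, 09:45-14:30, 17:00-18:00.
Sam ∩ Vanya ∩ Uma ∩ Maria: 11:00-12:50, 12:55-14:30, 17:00-18:00.
Sam ∩ Vanya ∩ Uma ∩ Maria ∩ Vera: 11:00-12:50, 12:55-14:30, 17:00-18:00.

11:00-12:50, 12:55-14:30, 17:00-18:00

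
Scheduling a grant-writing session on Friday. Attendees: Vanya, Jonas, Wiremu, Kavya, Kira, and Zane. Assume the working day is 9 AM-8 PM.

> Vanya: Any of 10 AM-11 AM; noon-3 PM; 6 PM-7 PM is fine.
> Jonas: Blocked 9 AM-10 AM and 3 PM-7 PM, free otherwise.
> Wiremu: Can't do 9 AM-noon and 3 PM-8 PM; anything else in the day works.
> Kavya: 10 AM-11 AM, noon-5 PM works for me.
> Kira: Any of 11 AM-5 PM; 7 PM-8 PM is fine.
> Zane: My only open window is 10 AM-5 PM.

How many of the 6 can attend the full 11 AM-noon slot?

Vanya free: 10:00-11:00, 12:00-15:00, 18:00-19:00.
Jonas free: 10:00-15:00, 19:00-20:00 (invert busy blocks within the working day).
Wiremu free: 12:00-15:00 (invert busy blocks within the working day).
Kavya free: 10:00-11:00, 12:00-17:00.
Kira free: 11:00-17:00, 19:00-20:00.
Zane free: 10:00-17:00.
Jonas, Kira, and Zane can make the full 11:00-12:00 slot — that's 3.

3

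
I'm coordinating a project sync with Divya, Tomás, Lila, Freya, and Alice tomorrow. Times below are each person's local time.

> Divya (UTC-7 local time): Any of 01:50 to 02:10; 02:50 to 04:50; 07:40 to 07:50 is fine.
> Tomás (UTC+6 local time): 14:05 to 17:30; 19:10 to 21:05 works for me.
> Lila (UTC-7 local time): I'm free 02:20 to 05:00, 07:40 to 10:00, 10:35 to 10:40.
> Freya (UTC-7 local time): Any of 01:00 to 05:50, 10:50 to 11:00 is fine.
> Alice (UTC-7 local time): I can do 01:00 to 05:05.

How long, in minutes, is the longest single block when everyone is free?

100

Divya in UTC: 08:50-09:10, 09:50-11:50, 14:40-14:50 (add 7h to convert from UTC-7).
Tomás in UTC: 08:05-11:30, 13:10-15:05 (subtract 6h to convert from UTC+6).
Lila in UTC: 09:20-12:00, 14:40-17:00, 17:35-17:40 (add 7h to convert from UTC-7).
Freya in UTC: 08:00-12:50, 17:50-18:00 (add 7h to convert from UTC-7).
Alice in UTC: 08:00-12:05 (add 7h to convert from UTC-7).
Divya ∩ Tomás: 08:50-09:10, 09:50-11:30, 14:40-14:50.
Divya ∩ Tomás ∩ Lila: 09:50-11:30, 14:40-14:50.
Divya ∩ Tomás ∩ Lila ∩ Freya: 09:50-11:30.
Divya ∩ Tomás ∩ Lila ∩ Freya ∩ Alice: 09:50-11:30.
Those are the intersection windows.
The longest is 09:50-11:30 at 100 minutes.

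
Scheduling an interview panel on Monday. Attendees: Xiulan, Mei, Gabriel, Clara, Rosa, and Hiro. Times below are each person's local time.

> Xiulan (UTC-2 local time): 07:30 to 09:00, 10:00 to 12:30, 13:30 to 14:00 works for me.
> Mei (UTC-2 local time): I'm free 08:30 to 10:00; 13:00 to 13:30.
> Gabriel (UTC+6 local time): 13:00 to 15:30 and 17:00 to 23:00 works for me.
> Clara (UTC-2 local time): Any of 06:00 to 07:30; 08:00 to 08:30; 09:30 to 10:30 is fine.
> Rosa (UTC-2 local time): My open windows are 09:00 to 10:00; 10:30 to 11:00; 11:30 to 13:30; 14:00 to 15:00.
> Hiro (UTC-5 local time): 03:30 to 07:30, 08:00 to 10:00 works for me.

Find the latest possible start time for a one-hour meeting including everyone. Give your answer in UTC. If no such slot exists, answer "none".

Xiulan in UTC: 09:30-11:00, 12:00-14:30, 15:30-16:00 (add 2h to convert from UTC-2).
Mei in UTC: 10:30-12:00, 15:00-15:30 (add 2h to convert from UTC-2).
Gabriel in UTC: 07:00-09:30, 11:00-17:00 (subtract 6h to convert from UTC+6).
Clara in UTC: 08:00-09:30, 10:00-10:30, 11:30-12:30 (add 2h to convert from UTC-2).
Rosa in UTC: 11:00-12:00, 12:30-13:00, 13:30-15:30, 16:00-17:00 (add 2h to convert from UTC-2).
Hiro in UTC: 08:30-12:30, 13:00-15:00 (add 5h to convert from UTC-5).
Xiulan ∩ Mei: 10:30-11:00.
Xiulan ∩ Mei ∩ Gabriel: ∅.
Xiulan ∩ Mei ∩ Gabriel ∩ Clara: ∅.
Xiulan ∩ Mei ∩ Gabriel ∩ Clara ∩ Rosa: ∅.
Xiulan ∩ Mei ∩ Gabriel ∩ Clara ∩ Rosa ∩ Hiro: ∅.
There is no time when everyone is free.
No common window is at least 60 minutes long.

none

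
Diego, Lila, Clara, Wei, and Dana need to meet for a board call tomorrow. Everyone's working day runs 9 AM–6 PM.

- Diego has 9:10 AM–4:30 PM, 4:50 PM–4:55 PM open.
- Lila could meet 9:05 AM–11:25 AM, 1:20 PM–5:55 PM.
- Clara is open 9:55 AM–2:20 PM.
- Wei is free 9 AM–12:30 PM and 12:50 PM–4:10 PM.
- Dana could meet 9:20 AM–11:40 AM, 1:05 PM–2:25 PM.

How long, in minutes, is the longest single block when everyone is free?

Diego ∩ Lila: 09:10-11:25, 13:20-16:30, 16:50-16:55.
Diego ∩ Lila ∩ Clara: 09:55-11:25, 13:20-14:20.
Diego ∩ Lila ∩ Clara ∩ Wei: 09:55-11:25, 13:20-14:20.
Diego ∩ Lila ∩ Clara ∩ Wei ∩ Dana: 09:55-11:25, 13:20-14:20.
So the common availability across everyone is 09:55-11:25, 13:20-14:20.
The longest is 09:55-11:25 at 90 minutes.

90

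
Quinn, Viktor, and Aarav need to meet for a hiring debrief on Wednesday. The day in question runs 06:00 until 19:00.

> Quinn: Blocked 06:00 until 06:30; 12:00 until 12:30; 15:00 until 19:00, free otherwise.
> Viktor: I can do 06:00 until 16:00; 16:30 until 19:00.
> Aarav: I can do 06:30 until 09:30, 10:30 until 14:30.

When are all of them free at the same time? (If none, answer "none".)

Quinn free: 06:30-12:00, 12:30-15:00 (invert busy blocks within the working day).
Viktor free: 06:00-16:00, 16:30-19:00.
Aarav free: 06:30-09:30, 10:30-14:30.
Quinn ∩ Viktor: 06:30-12:00, 12:30-15:00.
Quinn ∩ Viktor ∩ Aarav: 06:30-09:30, 10:30-12:00, 12:30-14:30.
So the common availability across everyone is 06:30-09:30, 10:30-12:00, 12:30-14:30.

06:30-09:30, 10:30-12:00, 12:30-14:30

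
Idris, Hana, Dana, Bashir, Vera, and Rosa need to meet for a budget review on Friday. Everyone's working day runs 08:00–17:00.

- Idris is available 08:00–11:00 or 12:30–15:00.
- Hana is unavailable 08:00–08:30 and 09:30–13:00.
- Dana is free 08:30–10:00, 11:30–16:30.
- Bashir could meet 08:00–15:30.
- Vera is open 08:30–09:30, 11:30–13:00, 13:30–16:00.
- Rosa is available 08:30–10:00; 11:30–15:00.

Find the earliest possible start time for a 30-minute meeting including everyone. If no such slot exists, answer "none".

Idris free: 08:00-11:00, 12:30-15:00.
Hana free: 08:30-09:30, 13:00-17:00 (invert busy blocks within the working day).
Dana free: 08:30-10:00, 11:30-16:30.
Bashir free: 08:00-15:30.
Vera free: 08:30-09:30, 11:30-13:00, 13:30-16:00.
Rosa free: 08:30-10:00, 11:30-15:00.
Idris ∩ Hana: 08:30-09:30, 13:00-15:00.
Idris ∩ Hana ∩ Dana: 08:30-09:30, 13:00-15:00.
Idris ∩ Hana ∩ Dana ∩ Bashir: 08:30-09:30, 13:00-15:00.
Idris ∩ Hana ∩ Dana ∩ Bashir ∩ Vera: 08:30-09:30, 13:30-15:00.
Idris ∩ Hana ∩ Dana ∩ Bashir ∩ Vera ∩ Rosa: 08:30-09:30, 13:30-15:00.
The first common window of at least 30 minutes is 08:30-09:30, so the earliest start is 08:30.

08:30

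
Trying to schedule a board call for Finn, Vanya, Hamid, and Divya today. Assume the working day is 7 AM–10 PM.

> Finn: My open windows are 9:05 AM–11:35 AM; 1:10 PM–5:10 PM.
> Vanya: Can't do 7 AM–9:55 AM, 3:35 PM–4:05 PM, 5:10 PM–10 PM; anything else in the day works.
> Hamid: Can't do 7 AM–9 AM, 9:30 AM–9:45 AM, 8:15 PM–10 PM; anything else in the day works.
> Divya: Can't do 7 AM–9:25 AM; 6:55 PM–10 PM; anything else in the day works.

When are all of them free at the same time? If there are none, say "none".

Finn free: 09:05-11:35, 13:10-17:10.
Vanya free: 09:55-15:35, 16:05-17:10 (invert busy blocks within the working day).
Hamid free: 09:00-09:30, 09:45-20:15 (invert busy blocks within the working day).
Divya free: 09:25-18:55 (invert busy blocks within the working day).
Finn ∩ Vanya: 09:55-11:35, 13:10-15:35, 16:05-17:10.
Finn ∩ Vanya ∩ Hamid: 09:55-11:35, 13:10-15:35, 16:05-17:10.
Finn ∩ Vanya ∩ Hamid ∩ Divya: 09:55-11:35, 13:10-15:35, 16:05-17:10.
So the common availability across everyone is 09:55-11:35, 13:10-15:35, 16:05-17:10.

09:55-11:35, 13:10-15:35, 16:05-17:10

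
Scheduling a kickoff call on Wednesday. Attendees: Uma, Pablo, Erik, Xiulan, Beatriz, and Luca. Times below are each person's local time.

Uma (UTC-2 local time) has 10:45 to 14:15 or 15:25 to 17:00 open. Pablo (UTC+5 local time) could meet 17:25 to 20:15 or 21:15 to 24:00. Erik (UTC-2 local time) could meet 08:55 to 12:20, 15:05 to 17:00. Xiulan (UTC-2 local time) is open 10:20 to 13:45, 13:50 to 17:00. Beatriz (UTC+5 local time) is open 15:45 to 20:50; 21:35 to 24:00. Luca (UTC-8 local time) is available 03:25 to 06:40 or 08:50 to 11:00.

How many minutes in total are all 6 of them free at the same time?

Uma in UTC: 12:45-16:15, 17:25-19:00 (add 2h to convert from UTC-2).
Pablo in UTC: 12:25-15:15, 16:15-19:00 (subtract 5h to convert from UTC+5).
Erik in UTC: 10:55-14:20, 17:05-19:00 (add 2h to convert from UTC-2).
Xiulan in UTC: 12:20-15:45, 15:50-19:00 (add 2h to convert from UTC-2).
Beatriz in UTC: 10:45-15:50, 16:35-19:00 (subtract 5h to convert from UTC+5).
Luca in UTC: 11:25-14:40, 16:50-19:00 (add 8h to convert from UTC-8).
Uma ∩ Pablo: 12:45-15:15, 17:25-19:00.
Uma ∩ Pablo ∩ Erik: 12:45-14:20, 17:25-19:00.
Uma ∩ Pablo ∩ Erik ∩ Xiulan: 12:45-14:20, 17:25-19:00.
Uma ∩ Pablo ∩ Erik ∩ Xiulan ∩ Beatriz: 12:45-14:20, 17:25-19:00.
Uma ∩ Pablo ∩ Erik ∩ Xiulan ∩ Beatriz ∩ Luca: 12:45-14:20, 17:25-19:00.
So the common availability across everyone is 12:45-14:20, 17:25-19:00.
Summing the common windows: 95 + 95 = 190 minutes.

190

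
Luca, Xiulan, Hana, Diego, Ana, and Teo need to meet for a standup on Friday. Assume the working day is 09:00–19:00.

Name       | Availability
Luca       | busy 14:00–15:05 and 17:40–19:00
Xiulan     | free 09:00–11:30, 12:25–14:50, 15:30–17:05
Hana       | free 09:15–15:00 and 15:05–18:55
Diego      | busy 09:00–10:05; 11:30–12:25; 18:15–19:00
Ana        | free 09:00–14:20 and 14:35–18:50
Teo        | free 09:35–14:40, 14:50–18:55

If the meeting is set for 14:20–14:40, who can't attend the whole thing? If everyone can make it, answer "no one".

Luca free: 09:00-14:00, 15:05-17:40 (invert busy blocks within the working day).
Xiulan free: 09:00-11:30, 12:25-14:50, 15:30-17:05.
Hana free: 09:15-15:00, 15:05-18:55.
Diego free: 10:05-11:30, 12:25-18:15 (invert busy blocks within the working day).
Ana free: 09:00-14:20, 14:35-18:50.
Teo free: 09:35-14:40, 14:50-18:55.
Luca: not fully free for 14:20-14:40. Xiulan: free for 14:20-14:40. Hana: free for 14:20-14:40. Diego: free for 14:20-14:40. Ana: not fully free for 14:20-14:40. Teo: free for 14:20-14:40.

Ana, Luca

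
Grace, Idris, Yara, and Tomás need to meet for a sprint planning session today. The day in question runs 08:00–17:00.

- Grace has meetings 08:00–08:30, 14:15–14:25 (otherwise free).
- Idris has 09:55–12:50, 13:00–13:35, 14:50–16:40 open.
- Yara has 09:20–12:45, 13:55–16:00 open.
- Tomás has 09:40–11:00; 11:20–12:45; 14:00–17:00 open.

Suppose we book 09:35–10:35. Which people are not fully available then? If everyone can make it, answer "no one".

Grace free: 08:30-14:15, 14:25-17:00 (invert busy blocks within the working day).
Idris free: 09:55-12:50, 13:00-13:35, 14:50-16:40.
Yara free: 09:20-12:45, 13:55-16:00.
Tomás free: 09:40-11:00, 11:20-12:45, 14:00-17:00.
Grace: free for 09:35-10:35. Idris: not fully free for 09:35-10:35. Yara: free for 09:35-10:35. Tomás: not fully free for 09:35-10:35.

Idris, Tomás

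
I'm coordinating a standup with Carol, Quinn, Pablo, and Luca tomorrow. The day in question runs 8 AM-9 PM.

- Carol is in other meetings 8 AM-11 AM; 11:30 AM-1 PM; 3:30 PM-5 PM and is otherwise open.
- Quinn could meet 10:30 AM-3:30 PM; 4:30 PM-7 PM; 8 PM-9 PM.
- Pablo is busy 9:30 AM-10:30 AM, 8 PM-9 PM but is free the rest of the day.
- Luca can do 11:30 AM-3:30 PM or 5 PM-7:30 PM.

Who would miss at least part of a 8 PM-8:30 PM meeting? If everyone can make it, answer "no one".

Luca, Pablo

Carol free: 11:00-11:30, 13:00-15:30, 17:00-21:00 (invert busy blocks within the working day).
Quinn free: 10:30-15:30, 16:30-19:00, 20:00-21:00.
Pablo free: 08:00-09:30, 10:30-20:00 (invert busy blocks within the working day).
Luca free: 11:30-15:30, 17:00-19:30.
Carol: free for 20:00-20:30. Quinn: free for 20:00-20:30. Pablo: not fully free for 20:00-20:30. Luca: not fully free for 20:00-20:30.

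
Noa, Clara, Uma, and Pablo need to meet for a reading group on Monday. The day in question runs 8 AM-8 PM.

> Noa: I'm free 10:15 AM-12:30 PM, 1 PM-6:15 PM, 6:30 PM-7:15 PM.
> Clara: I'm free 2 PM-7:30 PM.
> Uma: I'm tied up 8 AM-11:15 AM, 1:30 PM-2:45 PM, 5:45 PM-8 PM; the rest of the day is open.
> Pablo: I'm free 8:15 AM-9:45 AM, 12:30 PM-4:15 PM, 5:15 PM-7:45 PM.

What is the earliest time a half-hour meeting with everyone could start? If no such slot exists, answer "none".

14:45

Noa free: 10:15-12:30, 13:00-18:15, 18:30-19:15.
Clara free: 14:00-19:30.
Uma free: 11:15-13:30, 14:45-17:45 (invert busy blocks within the working day).
Pablo free: 08:15-09:45, 12:30-16:15, 17:15-19:45.
Noa ∩ Clara: 14:00-18:15, 18:30-19:15.
Noa ∩ Clara ∩ Uma: 14:45-17:45.
Noa ∩ Clara ∩ Uma ∩ Pablo: 14:45-16:15, 17:15-17:45.
The first common window of at least 30 minutes is 14:45-16:15, so the earliest start is 14:45.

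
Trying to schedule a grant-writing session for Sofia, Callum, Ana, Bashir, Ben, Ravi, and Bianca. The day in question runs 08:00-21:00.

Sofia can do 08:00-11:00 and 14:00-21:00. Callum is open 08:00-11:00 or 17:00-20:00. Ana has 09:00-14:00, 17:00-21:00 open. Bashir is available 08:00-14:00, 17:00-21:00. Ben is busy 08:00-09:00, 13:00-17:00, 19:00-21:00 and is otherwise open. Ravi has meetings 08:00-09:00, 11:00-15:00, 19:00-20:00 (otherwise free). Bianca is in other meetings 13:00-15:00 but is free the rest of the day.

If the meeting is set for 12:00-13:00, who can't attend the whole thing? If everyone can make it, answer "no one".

Callum, Ravi, Sofia

Sofia free: 08:00-11:00, 14:00-21:00.
Callum free: 08:00-11:00, 17:00-20:00.
Ana free: 09:00-14:00, 17:00-21:00.
Bashir free: 08:00-14:00, 17:00-21:00.
Ben free: 09:00-13:00, 17:00-19:00 (invert busy blocks within the working day).
Ravi free: 09:00-11:00, 15:00-19:00, 20:00-21:00 (invert busy blocks within the working day).
Bianca free: 08:00-13:00, 15:00-21:00 (invert busy blocks within the working day).
Sofia: not fully free for 12:00-13:00. Callum: not fully free for 12:00-13:00. Ana: free for 12:00-13:00. Bashir: free for 12:00-13:00. Ben: free for 12:00-13:00. Ravi: not fully free for 12:00-13:00. Bianca: free for 12:00-13:00.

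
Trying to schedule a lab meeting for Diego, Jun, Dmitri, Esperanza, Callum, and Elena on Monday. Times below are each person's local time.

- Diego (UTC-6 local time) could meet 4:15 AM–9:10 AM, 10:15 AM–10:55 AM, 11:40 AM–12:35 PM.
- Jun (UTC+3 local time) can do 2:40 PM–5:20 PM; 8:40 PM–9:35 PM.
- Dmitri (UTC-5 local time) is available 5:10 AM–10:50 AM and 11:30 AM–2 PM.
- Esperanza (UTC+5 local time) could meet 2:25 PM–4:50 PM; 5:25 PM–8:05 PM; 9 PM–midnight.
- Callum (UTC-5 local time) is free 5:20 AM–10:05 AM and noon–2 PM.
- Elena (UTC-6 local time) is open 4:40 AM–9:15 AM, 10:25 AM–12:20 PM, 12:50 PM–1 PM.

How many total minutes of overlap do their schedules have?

Diego in UTC: 10:15-15:10, 16:15-16:55, 17:40-18:35 (add 6h to convert from UTC-6).
Jun in UTC: 11:40-14:20, 17:40-18:35 (subtract 3h to convert from UTC+3).
Dmitri in UTC: 10:10-15:50, 16:30-19:00 (add 5h to convert from UTC-5).
Esperanza in UTC: 09:25-11:50, 12:25-15:05, 16:00-19:00 (subtract 5h to convert from UTC+5).
Callum in UTC: 10:20-15:05, 17:00-19:00 (add 5h to convert from UTC-5).
Elena in UTC: 10:40-15:15, 16:25-18:20, 18:50-19:00 (add 6h to convert from UTC-6).
Diego ∩ Jun: 11:40-14:20, 17:40-18:35.
Diego ∩ Jun ∩ Dmitri: 11:40-14:20, 17:40-18:35.
Diego ∩ Jun ∩ Dmitri ∩ Esperanza: 11:40-11:50, 12:25-14:20, 17:40-18:35.
Diego ∩ Jun ∩ Dmitri ∩ Esperanza ∩ Callum: 11:40-11:50, 12:25-14:20, 17:40-18:35.
Diego ∩ Jun ∩ Dmitri ∩ Esperanza ∩ Callum ∩ Elena: 11:40-11:50, 12:25-14:20, 17:40-18:20.
Summing the common windows: 10 + 115 + 40 = 165 minutes.

165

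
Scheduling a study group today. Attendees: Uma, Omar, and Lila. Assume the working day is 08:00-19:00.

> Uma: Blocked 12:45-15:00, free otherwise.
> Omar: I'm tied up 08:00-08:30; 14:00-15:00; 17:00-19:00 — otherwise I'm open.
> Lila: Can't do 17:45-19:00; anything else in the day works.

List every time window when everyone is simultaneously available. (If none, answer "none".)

08:30-12:45, 15:00-17:00

Uma free: 08:00-12:45, 15:00-19:00 (invert busy blocks within the working day).
Omar free: 08:30-14:00, 15:00-17:00 (invert busy blocks within the working day).
Lila free: 08:00-17:45 (invert busy blocks within the working day).
Uma ∩ Omar: 08:30-12:45, 15:00-17:00.
Uma ∩ Omar ∩ Lila: 08:30-12:45, 15:00-17:00.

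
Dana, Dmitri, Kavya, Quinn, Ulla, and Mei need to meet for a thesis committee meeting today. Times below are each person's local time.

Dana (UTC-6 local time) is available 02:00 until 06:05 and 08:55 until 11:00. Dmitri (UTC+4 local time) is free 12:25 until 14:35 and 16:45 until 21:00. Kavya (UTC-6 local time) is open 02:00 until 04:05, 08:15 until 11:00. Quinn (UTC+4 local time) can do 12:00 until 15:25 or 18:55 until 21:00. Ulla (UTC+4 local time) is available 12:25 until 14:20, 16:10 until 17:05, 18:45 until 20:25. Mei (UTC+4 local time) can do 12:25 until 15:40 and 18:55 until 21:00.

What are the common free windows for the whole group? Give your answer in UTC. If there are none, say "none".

08:25-10:05, 14:55-16:25

Dana in UTC: 08:00-12:05, 14:55-17:00 (add 6h to convert from UTC-6).
Dmitri in UTC: 08:25-10:35, 12:45-17:00 (subtract 4h to convert from UTC+4).
Kavya in UTC: 08:00-10:05, 14:15-17:00 (add 6h to convert from UTC-6).
Quinn in UTC: 08:00-11:25, 14:55-17:00 (subtract 4h to convert from UTC+4).
Ulla in UTC: 08:25-10:20, 12:10-13:05, 14:45-16:25 (subtract 4h to convert from UTC+4).
Mei in UTC: 08:25-11:40, 14:55-17:00 (subtract 4h to convert from UTC+4).
Dana ∩ Dmitri: 08:25-10:35, 14:55-17:00.
Dana ∩ Dmitri ∩ Kavya: 08:25-10:05, 14:55-17:00.
Dana ∩ Dmitri ∩ Kavya ∩ Quinn: 08:25-10:05, 14:55-17:00.
Dana ∩ Dmitri ∩ Kavya ∩ Quinn ∩ Ulla: 08:25-10:05, 14:55-16:25.
Dana ∩ Dmitri ∩ Kavya ∩ Quinn ∩ Ulla ∩ Mei: 08:25-10:05, 14:55-16:25.
Those are the intersection windows.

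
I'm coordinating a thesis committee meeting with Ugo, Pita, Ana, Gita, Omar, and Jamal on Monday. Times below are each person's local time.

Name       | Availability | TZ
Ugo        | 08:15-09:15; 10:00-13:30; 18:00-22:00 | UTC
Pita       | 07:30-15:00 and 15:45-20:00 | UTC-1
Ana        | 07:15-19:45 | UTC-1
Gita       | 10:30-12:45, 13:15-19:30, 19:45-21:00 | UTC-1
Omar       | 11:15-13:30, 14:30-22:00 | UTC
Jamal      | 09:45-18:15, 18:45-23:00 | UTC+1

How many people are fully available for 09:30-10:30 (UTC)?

3

Ugo in UTC: 08:15-09:15, 10:00-13:30, 18:00-22:00.
Pita in UTC: 08:30-16:00, 16:45-21:00 (add 1h to convert from UTC-1).
Ana in UTC: 08:15-20:45 (add 1h to convert from UTC-1).
Gita in UTC: 11:30-13:45, 14:15-20:30, 20:45-22:00 (add 1h to convert from UTC-1).
Omar in UTC: 11:15-13:30, 14:30-22:00.
Jamal in UTC: 08:45-17:15, 17:45-22:00 (subtract 1h to convert from UTC+1).
Pita, Ana, and Jamal can make the full 09:30-10:30 slot — that's 3.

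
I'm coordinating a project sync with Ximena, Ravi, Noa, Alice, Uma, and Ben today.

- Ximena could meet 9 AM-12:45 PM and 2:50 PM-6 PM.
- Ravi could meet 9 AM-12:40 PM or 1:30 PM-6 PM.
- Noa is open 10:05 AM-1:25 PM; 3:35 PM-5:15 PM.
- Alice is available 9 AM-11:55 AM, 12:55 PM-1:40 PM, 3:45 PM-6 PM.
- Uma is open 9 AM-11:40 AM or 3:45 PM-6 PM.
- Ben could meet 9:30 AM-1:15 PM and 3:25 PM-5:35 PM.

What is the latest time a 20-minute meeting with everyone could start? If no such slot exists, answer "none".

Ximena ∩ Ravi: 09:00-12:40, 14:50-18:00.
Ximena ∩ Ravi ∩ Noa: 10:05-12:40, 15:35-17:15.
Ximena ∩ Ravi ∩ Noa ∩ Alice: 10:05-11:55, 15:45-17:15.
Ximena ∩ Ravi ∩ Noa ∩ Alice ∩ Uma: 10:05-11:40, 15:45-17:15.
Ximena ∩ Ravi ∩ Noa ∩ Alice ∩ Uma ∩ Ben: 10:05-11:40, 15:45-17:15.
The last common window of at least 20 minutes is 15:45-17:15; a 20-minute meeting can start as late as 16:55 and still end by 17:15.

16:55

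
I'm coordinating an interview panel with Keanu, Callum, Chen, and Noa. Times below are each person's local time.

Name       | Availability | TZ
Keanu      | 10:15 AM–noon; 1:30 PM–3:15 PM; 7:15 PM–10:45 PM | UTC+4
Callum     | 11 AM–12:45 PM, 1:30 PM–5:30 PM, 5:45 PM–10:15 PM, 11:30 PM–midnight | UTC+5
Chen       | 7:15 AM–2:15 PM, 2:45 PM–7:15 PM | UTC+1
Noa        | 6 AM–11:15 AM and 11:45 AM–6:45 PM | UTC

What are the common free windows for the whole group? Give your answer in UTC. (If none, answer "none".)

06:15-07:45, 09:30-11:15, 15:15-17:15

Keanu in UTC: 06:15-08:00, 09:30-11:15, 15:15-18:45 (subtract 4h to convert from UTC+4).
Callum in UTC: 06:00-07:45, 08:30-12:30, 12:45-17:15, 18:30-19:00 (subtract 5h to convert from UTC+5).
Chen in UTC: 06:15-13:15, 13:45-18:15 (subtract 1h to convert from UTC+1).
Noa in UTC: 06:00-11:15, 11:45-18:45.
Keanu ∩ Callum: 06:15-07:45, 09:30-11:15, 15:15-17:15, 18:30-18:45.
Keanu ∩ Callum ∩ Chen: 06:15-07:45, 09:30-11:15, 15:15-17:15.
Keanu ∩ Callum ∩ Chen ∩ Noa: 06:15-07:45, 09:30-11:15, 15:15-17:15.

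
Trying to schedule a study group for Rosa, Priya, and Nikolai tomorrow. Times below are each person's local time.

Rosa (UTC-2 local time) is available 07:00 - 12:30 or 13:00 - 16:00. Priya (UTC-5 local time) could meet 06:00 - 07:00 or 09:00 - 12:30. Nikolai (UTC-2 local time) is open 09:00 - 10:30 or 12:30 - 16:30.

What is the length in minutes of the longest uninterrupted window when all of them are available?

Rosa in UTC: 09:00-14:30, 15:00-18:00 (add 2h to convert from UTC-2).
Priya in UTC: 11:00-12:00, 14:00-17:30 (add 5h to convert from UTC-5).
Nikolai in UTC: 11:00-12:30, 14:30-18:30 (add 2h to convert from UTC-2).
Rosa ∩ Priya: 11:00-12:00, 14:00-14:30, 15:00-17:30.
Rosa ∩ Priya ∩ Nikolai: 11:00-12:00, 15:00-17:30.
The longest is 15:00-17:30 at 150 minutes.

150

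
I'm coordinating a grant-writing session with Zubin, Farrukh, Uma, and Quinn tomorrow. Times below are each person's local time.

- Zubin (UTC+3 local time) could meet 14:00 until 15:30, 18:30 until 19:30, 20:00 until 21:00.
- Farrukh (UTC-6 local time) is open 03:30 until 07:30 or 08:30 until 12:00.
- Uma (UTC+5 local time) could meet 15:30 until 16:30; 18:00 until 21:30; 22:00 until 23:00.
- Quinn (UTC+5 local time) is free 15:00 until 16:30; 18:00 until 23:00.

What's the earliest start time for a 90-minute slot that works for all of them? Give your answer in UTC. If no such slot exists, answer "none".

Zubin in UTC: 11:00-12:30, 15:30-16:30, 17:00-18:00 (subtract 3h to convert from UTC+3).
Farrukh in UTC: 09:30-13:30, 14:30-18:00 (add 6h to convert from UTC-6).
Uma in UTC: 10:30-11:30, 13:00-16:30, 17:00-18:00 (subtract 5h to convert from UTC+5).
Quinn in UTC: 10:00-11:30, 13:00-18:00 (subtract 5h to convert from UTC+5).
Zubin ∩ Farrukh: 11:00-12:30, 15:30-16:30, 17:00-18:00.
Zubin ∩ Farrukh ∩ Uma: 11:00-11:30, 15:30-16:30, 17:00-18:00.
Zubin ∩ Farrukh ∩ Uma ∩ Quinn: 11:00-11:30, 15:30-16:30, 17:00-18:00.
No common window is at least 90 minutes long.

none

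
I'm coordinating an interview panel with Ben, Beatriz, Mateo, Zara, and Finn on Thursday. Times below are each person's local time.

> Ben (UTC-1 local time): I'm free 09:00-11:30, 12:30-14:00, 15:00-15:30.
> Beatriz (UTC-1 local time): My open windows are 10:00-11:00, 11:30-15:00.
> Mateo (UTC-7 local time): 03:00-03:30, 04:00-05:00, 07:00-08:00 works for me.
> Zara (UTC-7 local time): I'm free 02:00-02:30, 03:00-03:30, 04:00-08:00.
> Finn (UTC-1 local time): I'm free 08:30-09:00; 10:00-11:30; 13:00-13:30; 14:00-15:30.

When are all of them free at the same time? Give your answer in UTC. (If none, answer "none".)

11:00-12:00, 14:00-14:30

Ben in UTC: 10:00-12:30, 13:30-15:00, 16:00-16:30 (add 1h to convert from UTC-1).
Beatriz in UTC: 11:00-12:00, 12:30-16:00 (add 1h to convert from UTC-1).
Mateo in UTC: 10:00-10:30, 11:00-12:00, 14:00-15:00 (add 7h to convert from UTC-7).
Zara in UTC: 09:00-09:30, 10:00-10:30, 11:00-15:00 (add 7h to convert from UTC-7).
Finn in UTC: 09:30-10:00, 11:00-12:30, 14:00-14:30, 15:00-16:30 (add 1h to convert from UTC-1).
Ben ∩ Beatriz: 11:00-12:00, 13:30-15:00.
Ben ∩ Beatriz ∩ Mateo: 11:00-12:00, 14:00-15:00.
Ben ∩ Beatriz ∩ Mateo ∩ Zara: 11:00-12:00, 14:00-15:00.
Ben ∩ Beatriz ∩ Mateo ∩ Zara ∩ Finn: 11:00-12:00, 14:00-14:30.
Those are the intersection windows.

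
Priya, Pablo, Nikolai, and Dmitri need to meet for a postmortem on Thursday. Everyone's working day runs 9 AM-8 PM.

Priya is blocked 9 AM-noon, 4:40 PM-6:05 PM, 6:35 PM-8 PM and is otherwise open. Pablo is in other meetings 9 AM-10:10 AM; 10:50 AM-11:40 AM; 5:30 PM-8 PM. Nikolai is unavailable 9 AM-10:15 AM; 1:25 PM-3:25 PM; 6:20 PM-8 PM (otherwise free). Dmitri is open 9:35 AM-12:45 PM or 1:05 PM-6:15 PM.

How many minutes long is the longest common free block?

Priya free: 12:00-16:40, 18:05-18:35 (invert busy blocks within the working day).
Pablo free: 10:10-10:50, 11:40-17:30 (invert busy blocks within the working day).
Nikolai free: 10:15-13:25, 15:25-18:20 (invert busy blocks within the working day).
Dmitri free: 09:35-12:45, 13:05-18:15.
Priya ∩ Pablo: 12:00-16:40.
Priya ∩ Pablo ∩ Nikolai: 12:00-13:25, 15:25-16:40.
Priya ∩ Pablo ∩ Nikolai ∩ Dmitri: 12:00-12:45, 13:05-13:25, 15:25-16:40.
The longest is 15:25-16:40 at 75 minutes.

75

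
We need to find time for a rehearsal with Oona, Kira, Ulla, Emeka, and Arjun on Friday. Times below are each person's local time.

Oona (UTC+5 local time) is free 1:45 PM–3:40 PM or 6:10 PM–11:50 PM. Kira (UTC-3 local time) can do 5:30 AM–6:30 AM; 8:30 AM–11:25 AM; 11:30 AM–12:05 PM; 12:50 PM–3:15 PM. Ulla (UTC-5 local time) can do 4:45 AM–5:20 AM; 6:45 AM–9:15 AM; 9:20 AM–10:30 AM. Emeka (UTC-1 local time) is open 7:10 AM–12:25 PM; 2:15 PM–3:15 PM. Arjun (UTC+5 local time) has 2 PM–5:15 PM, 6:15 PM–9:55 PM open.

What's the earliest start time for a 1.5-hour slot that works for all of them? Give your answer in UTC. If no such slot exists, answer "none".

Oona in UTC: 08:45-10:40, 13:10-18:50 (subtract 5h to convert from UTC+5).
Kira in UTC: 08:30-09:30, 11:30-14:25, 14:30-15:05, 15:50-18:15 (add 3h to convert from UTC-3).
Ulla in UTC: 09:45-10:20, 11:45-14:15, 14:20-15:30 (add 5h to convert from UTC-5).
Emeka in UTC: 08:10-13:25, 15:15-16:15 (add 1h to convert from UTC-1).
Arjun in UTC: 09:00-12:15, 13:15-16:55 (subtract 5h to convert from UTC+5).
Oona ∩ Kira: 08:45-09:30, 13:10-14:25, 14:30-15:05, 15:50-18:15.
Oona ∩ Kira ∩ Ulla: 13:10-14:15, 14:20-14:25, 14:30-15:05.
Oona ∩ Kira ∩ Ulla ∩ Emeka: 13:10-13:25.
Oona ∩ Kira ∩ Ulla ∩ Emeka ∩ Arjun: 13:15-13:25.
No common window is at least 90 minutes long.

none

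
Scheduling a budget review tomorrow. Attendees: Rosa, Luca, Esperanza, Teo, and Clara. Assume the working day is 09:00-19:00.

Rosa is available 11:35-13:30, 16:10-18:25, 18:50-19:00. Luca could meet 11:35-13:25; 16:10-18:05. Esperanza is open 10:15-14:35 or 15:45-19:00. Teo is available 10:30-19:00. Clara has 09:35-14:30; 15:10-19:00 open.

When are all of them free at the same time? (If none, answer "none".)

11:35-13:25, 16:10-18:05

Rosa ∩ Luca: 11:35-13:25, 16:10-18:05.
Rosa ∩ Luca ∩ Esperanza: 11:35-13:25, 16:10-18:05.
Rosa ∩ Luca ∩ Esperanza ∩ Teo: 11:35-13:25, 16:10-18:05.
Rosa ∩ Luca ∩ Esperanza ∩ Teo ∩ Clara: 11:35-13:25, 16:10-18:05.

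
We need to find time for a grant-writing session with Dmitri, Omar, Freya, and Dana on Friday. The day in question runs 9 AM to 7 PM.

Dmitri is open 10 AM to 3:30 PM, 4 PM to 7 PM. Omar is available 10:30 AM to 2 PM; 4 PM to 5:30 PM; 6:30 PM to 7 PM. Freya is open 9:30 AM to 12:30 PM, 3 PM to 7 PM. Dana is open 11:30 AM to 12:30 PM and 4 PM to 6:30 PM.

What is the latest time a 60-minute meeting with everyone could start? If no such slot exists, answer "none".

16:30

Dmitri ∩ Omar: 10:30-14:00, 16:00-17:30, 18:30-19:00.
Dmitri ∩ Omar ∩ Freya: 10:30-12:30, 16:00-17:30, 18:30-19:00.
Dmitri ∩ Omar ∩ Freya ∩ Dana: 11:30-12:30, 16:00-17:30.
So the common availability across everyone is 11:30-12:30, 16:00-17:30.
The last common window of at least 60 minutes is 16:00-17:30; a 60-minute meeting can start as late as 16:30 and still end by 17:30.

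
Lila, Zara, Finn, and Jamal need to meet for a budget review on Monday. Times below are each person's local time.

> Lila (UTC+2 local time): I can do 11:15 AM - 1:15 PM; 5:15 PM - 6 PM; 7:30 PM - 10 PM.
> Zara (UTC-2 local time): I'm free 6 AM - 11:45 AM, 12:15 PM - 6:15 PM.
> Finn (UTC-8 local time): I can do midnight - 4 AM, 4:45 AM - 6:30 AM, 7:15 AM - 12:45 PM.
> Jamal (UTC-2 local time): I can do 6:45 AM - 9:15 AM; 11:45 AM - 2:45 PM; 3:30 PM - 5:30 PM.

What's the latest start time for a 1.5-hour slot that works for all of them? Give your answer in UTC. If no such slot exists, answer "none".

18:00

Lila in UTC: 09:15-11:15, 15:15-16:00, 17:30-20:00 (subtract 2h to convert from UTC+2).
Zara in UTC: 08:00-13:45, 14:15-20:15 (add 2h to convert from UTC-2).
Finn in UTC: 08:00-12:00, 12:45-14:30, 15:15-20:45 (add 8h to convert from UTC-8).
Jamal in UTC: 08:45-11:15, 13:45-16:45, 17:30-19:30 (add 2h to convert from UTC-2).
Lila ∩ Zara: 09:15-11:15, 15:15-16:00, 17:30-20:00.
Lila ∩ Zara ∩ Finn: 09:15-11:15, 15:15-16:00, 17:30-20:00.
Lila ∩ Zara ∩ Finn ∩ Jamal: 09:15-11:15, 15:15-16:00, 17:30-19:30.
The last common window of at least 90 minutes is 17:30-19:30; a 90-minute meeting can start as late as 18:00 and still end by 19:30.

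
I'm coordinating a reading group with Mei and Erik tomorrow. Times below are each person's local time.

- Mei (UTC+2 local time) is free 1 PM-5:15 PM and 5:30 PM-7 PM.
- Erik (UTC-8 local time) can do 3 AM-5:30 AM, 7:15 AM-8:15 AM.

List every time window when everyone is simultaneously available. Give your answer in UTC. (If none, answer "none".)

11:00-13:30, 15:30-16:15

Mei in UTC: 11:00-15:15, 15:30-17:00 (subtract 2h to convert from UTC+2).
Erik in UTC: 11:00-13:30, 15:15-16:15 (add 8h to convert from UTC-8).
Mei ∩ Erik: 11:00-13:30, 15:30-16:15.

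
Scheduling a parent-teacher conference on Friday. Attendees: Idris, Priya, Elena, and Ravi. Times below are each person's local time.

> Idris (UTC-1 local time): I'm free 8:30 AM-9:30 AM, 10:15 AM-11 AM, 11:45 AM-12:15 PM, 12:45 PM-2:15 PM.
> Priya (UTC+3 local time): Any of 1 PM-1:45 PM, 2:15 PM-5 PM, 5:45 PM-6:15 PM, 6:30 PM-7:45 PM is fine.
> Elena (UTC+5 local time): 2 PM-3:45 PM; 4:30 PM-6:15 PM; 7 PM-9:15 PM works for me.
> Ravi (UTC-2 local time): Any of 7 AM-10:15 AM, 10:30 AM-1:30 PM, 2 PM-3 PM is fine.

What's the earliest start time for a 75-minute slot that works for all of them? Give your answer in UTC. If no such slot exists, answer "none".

Idris in UTC: 09:30-10:30, 11:15-12:00, 12:45-13:15, 13:45-15:15 (add 1h to convert from UTC-1).
Priya in UTC: 10:00-10:45, 11:15-14:00, 14:45-15:15, 15:30-16:45 (subtract 3h to convert from UTC+3).
Elena in UTC: 09:00-10:45, 11:30-13:15, 14:00-16:15 (subtract 5h to convert from UTC+5).
Ravi in UTC: 09:00-12:15, 12:30-15:30, 16:00-17:00 (add 2h to convert from UTC-2).
Idris ∩ Priya: 10:00-10:30, 11:15-12:00, 12:45-13:15, 13:45-14:00, 14:45-15:15.
Idris ∩ Priya ∩ Elena: 10:00-10:30, 11:30-12:00, 12:45-13:15, 14:45-15:15.
Idris ∩ Priya ∩ Elena ∩ Ravi: 10:00-10:30, 11:30-12:00, 12:45-13:15, 14:45-15:15.
No common window is at least 75 minutes long.

none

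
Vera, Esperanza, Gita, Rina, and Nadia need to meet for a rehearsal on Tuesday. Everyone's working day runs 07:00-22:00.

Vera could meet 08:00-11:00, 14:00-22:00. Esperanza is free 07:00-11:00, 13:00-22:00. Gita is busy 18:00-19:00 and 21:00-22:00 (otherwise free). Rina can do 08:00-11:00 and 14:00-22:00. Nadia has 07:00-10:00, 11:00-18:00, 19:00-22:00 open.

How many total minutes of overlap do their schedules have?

Vera free: 08:00-11:00, 14:00-22:00.
Esperanza free: 07:00-11:00, 13:00-22:00.
Gita free: 07:00-18:00, 19:00-21:00 (invert busy blocks within the working day).
Rina free: 08:00-11:00, 14:00-22:00.
Nadia free: 07:00-10:00, 11:00-18:00, 19:00-22:00.
Vera ∩ Esperanza: 08:00-11:00, 14:00-22:00.
Vera ∩ Esperanza ∩ Gita: 08:00-11:00, 14:00-18:00, 19:00-21:00.
Vera ∩ Esperanza ∩ Gita ∩ Rina: 08:00-11:00, 14:00-18:00, 19:00-21:00.
Vera ∩ Esperanza ∩ Gita ∩ Rina ∩ Nadia: 08:00-10:00, 14:00-18:00, 19:00-21:00.
Summing the common windows: 120 + 240 + 120 = 480 minutes.

480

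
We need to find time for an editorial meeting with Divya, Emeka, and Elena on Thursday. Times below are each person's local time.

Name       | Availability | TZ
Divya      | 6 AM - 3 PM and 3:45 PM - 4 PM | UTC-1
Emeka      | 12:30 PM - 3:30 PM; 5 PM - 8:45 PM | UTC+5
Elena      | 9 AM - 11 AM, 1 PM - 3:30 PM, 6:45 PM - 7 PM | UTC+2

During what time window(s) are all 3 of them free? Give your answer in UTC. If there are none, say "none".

07:30-09:00, 12:00-13:30

Divya in UTC: 07:00-16:00, 16:45-17:00 (add 1h to convert from UTC-1).
Emeka in UTC: 07:30-10:30, 12:00-15:45 (subtract 5h to convert from UTC+5).
Elena in UTC: 07:00-09:00, 11:00-13:30, 16:45-17:00 (subtract 2h to convert from UTC+2).
Divya ∩ Emeka: 07:30-10:30, 12:00-15:45.
Divya ∩ Emeka ∩ Elena: 07:30-09:00, 12:00-13:30.
So the common availability across everyone is 07:30-09:00, 12:00-13:30.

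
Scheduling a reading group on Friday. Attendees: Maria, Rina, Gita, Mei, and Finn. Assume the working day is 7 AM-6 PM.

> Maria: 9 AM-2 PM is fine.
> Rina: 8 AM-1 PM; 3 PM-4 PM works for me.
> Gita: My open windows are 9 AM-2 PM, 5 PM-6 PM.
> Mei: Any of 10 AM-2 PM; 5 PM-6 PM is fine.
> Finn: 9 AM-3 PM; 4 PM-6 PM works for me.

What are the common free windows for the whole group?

10:00-13:00

Maria ∩ Rina: 09:00-13:00.
Maria ∩ Rina ∩ Gita: 09:00-13:00.
Maria ∩ Rina ∩ Gita ∩ Mei: 10:00-13:00.
Maria ∩ Rina ∩ Gita ∩ Mei ∩ Finn: 10:00-13:00.
Those are the intersection windows.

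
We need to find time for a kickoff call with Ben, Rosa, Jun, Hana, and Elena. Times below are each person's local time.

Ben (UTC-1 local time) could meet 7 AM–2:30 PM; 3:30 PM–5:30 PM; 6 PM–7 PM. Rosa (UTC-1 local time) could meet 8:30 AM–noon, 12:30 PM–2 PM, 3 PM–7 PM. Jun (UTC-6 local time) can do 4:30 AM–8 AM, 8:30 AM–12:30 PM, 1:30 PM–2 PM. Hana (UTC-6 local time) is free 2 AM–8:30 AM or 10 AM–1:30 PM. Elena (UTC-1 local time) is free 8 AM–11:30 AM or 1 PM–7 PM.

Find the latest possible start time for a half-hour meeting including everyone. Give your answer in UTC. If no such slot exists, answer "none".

18:00

Ben in UTC: 08:00-15:30, 16:30-18:30, 19:00-20:00 (add 1h to convert from UTC-1).
Rosa in UTC: 09:30-13:00, 13:30-15:00, 16:00-20:00 (add 1h to convert from UTC-1).
Jun in UTC: 10:30-14:00, 14:30-18:30, 19:30-20:00 (add 6h to convert from UTC-6).
Hana in UTC: 08:00-14:30, 16:00-19:30 (add 6h to convert from UTC-6).
Elena in UTC: 09:00-12:30, 14:00-20:00 (add 1h to convert from UTC-1).
Ben ∩ Rosa: 09:30-13:00, 13:30-15:00, 16:30-18:30, 19:00-20:00.
Ben ∩ Rosa ∩ Jun: 10:30-13:00, 13:30-14:00, 14:30-15:00, 16:30-18:30, 19:30-20:00.
Ben ∩ Rosa ∩ Jun ∩ Hana: 10:30-13:00, 13:30-14:00, 16:30-18:30.
Ben ∩ Rosa ∩ Jun ∩ Hana ∩ Elena: 10:30-12:30, 16:30-18:30.
The last common window of at least 30 minutes is 16:30-18:30; a 30-minute meeting can start as late as 18:00 and still end by 18:30.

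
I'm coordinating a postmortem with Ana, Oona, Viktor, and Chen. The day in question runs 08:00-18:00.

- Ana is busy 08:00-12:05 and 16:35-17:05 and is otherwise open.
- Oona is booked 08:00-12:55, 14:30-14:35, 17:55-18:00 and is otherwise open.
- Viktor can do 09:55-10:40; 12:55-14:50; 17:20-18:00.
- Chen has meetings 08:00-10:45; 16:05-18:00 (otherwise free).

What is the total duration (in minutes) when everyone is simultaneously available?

110

Ana free: 12:05-16:35, 17:05-18:00 (invert busy blocks within the working day).
Oona free: 12:55-14:30, 14:35-17:55 (invert busy blocks within the working day).
Viktor free: 09:55-10:40, 12:55-14:50, 17:20-18:00.
Chen free: 10:45-16:05 (invert busy blocks within the working day).
Ana ∩ Oona: 12:55-14:30, 14:35-16:35, 17:05-17:55.
Ana ∩ Oona ∩ Viktor: 12:55-14:30, 14:35-14:50, 17:20-17:55.
Ana ∩ Oona ∩ Viktor ∩ Chen: 12:55-14:30, 14:35-14:50.
Those are the intersection windows.
Summing the common windows: 95 + 15 = 110 minutes.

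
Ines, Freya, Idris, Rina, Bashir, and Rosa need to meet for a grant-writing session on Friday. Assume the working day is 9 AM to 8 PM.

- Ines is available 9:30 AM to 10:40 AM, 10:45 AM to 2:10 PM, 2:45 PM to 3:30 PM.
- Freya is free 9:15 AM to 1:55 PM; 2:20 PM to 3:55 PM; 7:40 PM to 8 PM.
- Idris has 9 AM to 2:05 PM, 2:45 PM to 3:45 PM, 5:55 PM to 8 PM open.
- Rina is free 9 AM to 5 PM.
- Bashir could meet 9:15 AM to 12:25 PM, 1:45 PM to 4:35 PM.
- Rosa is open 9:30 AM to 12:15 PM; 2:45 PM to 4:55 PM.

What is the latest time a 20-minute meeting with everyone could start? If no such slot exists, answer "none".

Ines ∩ Freya: 09:30-10:40, 10:45-13:55, 14:45-15:30.
Ines ∩ Freya ∩ Idris: 09:30-10:40, 10:45-13:55, 14:45-15:30.
Ines ∩ Freya ∩ Idris ∩ Rina: 09:30-10:40, 10:45-13:55, 14:45-15:30.
Ines ∩ Freya ∩ Idris ∩ Rina ∩ Bashir: 09:30-10:40, 10:45-12:25, 13:45-13:55, 14:45-15:30.
Ines ∩ Freya ∩ Idris ∩ Rina ∩ Bashir ∩ Rosa: 09:30-10:40, 10:45-12:15, 14:45-15:30.
Those are the intersection windows.
The last common window of at least 20 minutes is 14:45-15:30; a 20-minute meeting can start as late as 15:10 and still end by 15:30.

15:10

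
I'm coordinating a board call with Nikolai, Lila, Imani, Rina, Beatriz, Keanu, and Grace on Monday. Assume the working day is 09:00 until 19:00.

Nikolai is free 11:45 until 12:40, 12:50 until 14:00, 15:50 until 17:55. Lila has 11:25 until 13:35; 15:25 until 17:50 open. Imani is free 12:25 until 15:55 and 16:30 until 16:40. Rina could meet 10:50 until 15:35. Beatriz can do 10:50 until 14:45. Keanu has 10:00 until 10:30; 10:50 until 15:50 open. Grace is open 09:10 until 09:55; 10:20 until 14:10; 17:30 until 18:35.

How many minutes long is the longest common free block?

Nikolai ∩ Lila: 11:45-12:40, 12:50-13:35, 15:50-17:50.
Nikolai ∩ Lila ∩ Imani: 12:25-12:40, 12:50-13:35, 15:50-15:55, 16:30-16:40.
Nikolai ∩ Lila ∩ Imani ∩ Rina: 12:25-12:40, 12:50-13:35.
Nikolai ∩ Lila ∩ Imani ∩ Rina ∩ Beatriz: 12:25-12:40, 12:50-13:35.
Nikolai ∩ Lila ∩ Imani ∩ Rina ∩ Beatriz ∩ Keanu: 12:25-12:40, 12:50-13:35.
Nikolai ∩ Lila ∩ Imani ∩ Rina ∩ Beatriz ∩ Keanu ∩ Grace: 12:25-12:40, 12:50-13:35.
Those are the intersection windows.
The longest is 12:50-13:35 at 45 minutes.

45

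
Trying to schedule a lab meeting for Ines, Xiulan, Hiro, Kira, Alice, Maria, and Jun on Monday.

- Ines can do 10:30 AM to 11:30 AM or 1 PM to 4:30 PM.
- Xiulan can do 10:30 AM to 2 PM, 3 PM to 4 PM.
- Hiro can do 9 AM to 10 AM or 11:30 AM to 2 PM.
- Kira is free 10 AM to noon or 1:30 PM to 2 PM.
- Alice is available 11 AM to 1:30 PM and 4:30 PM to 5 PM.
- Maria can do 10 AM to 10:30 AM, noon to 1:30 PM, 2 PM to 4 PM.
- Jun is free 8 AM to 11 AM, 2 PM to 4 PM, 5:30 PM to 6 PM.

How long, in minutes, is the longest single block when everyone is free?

Ines ∩ Xiulan: 10:30-11:30, 13:00-14:00, 15:00-16:00.
Ines ∩ Xiulan ∩ Hiro: 13:00-14:00.
Ines ∩ Xiulan ∩ Hiro ∩ Kira: 13:30-14:00.
Ines ∩ Xiulan ∩ Hiro ∩ Kira ∩ Alice: ∅.
Ines ∩ Xiulan ∩ Hiro ∩ Kira ∩ Alice ∩ Maria: ∅.
Ines ∩ Xiulan ∩ Hiro ∩ Kira ∩ Alice ∩ Maria ∩ Jun: ∅.
There is no time when everyone is free.
No common window exists, so the longest block is 0 minutes.

0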